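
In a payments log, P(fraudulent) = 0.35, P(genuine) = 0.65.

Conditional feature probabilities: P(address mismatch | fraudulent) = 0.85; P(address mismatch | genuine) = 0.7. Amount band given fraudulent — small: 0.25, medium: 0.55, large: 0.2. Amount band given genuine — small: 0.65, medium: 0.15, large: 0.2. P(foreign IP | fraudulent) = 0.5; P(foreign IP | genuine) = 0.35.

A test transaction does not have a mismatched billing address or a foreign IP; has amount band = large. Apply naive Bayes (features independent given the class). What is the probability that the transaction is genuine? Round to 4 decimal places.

fraudulent: 0.35 × (1−0.85) × 0.2 × (1−0.5) = 0.00525
genuine: 0.65 × (1−0.7) × 0.2 × (1−0.35) = 0.02535
P(genuine | x) = 0.02535 / 0.0306 ≈ 0.8284

0.8284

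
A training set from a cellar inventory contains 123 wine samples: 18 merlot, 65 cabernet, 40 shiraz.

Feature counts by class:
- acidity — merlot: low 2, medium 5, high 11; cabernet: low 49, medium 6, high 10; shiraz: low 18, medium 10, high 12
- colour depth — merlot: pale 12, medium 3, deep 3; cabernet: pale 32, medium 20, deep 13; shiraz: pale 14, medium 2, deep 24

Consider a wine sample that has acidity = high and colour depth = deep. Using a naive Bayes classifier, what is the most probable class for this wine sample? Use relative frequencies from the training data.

merlot: (18/123) × (11/18) × (3/18) ≈ 0.0149051
cabernet: (65/123) × (10/65) × (13/65) ≈ 0.0162602
shiraz: (40/123) × (12/40) × (24/40) ≈ 0.0585366
Highest score → shiraz.

shiraz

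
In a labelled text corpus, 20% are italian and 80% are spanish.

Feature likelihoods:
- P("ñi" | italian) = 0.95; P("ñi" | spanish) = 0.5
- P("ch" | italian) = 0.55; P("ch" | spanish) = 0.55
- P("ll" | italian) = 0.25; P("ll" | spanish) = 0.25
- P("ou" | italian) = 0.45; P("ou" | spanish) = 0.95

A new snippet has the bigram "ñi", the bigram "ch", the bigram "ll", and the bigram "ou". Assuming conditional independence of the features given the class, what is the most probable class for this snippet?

spanish

italian: 0.2 × 0.95 × 0.55 × 0.25 × 0.45 = 0.01175625
spanish: 0.8 × 0.5 × 0.55 × 0.25 × 0.95 = 0.05225
Highest score → spanish.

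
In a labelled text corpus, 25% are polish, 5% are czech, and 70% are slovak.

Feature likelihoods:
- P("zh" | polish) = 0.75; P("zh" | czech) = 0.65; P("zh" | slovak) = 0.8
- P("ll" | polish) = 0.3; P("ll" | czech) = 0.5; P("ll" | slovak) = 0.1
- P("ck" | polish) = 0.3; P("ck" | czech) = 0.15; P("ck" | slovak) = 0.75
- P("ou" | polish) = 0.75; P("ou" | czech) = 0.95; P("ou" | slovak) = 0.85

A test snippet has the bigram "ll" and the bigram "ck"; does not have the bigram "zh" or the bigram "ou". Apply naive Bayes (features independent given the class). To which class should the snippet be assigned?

slovak

polish: 0.25 × (1−0.75) × 0.3 × 0.3 × (1−0.75) = 0.00140625
czech: 0.05 × (1−0.65) × 0.5 × 0.15 × (1−0.95) = 0.000065625
slovak: 0.7 × (1−0.8) × 0.1 × 0.75 × (1−0.85) = 0.001575
Highest score → slovak.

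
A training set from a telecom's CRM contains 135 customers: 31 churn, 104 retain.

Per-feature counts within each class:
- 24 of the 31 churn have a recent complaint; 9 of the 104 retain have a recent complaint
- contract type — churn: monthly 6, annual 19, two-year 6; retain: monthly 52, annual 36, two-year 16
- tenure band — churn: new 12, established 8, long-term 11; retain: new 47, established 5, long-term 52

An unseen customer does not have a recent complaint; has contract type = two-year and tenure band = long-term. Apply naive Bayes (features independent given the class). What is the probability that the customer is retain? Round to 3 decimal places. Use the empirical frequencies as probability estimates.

churn: (31/135) × (7/31) × (6/31) × (11/31) ≈ 0.00356111
retain: (104/135) × (95/104) × (16/104) × (52/104) ≈ 0.0541311
P(retain | x) = 0.0541311 / 0.05769221 ≈ 0.938

0.938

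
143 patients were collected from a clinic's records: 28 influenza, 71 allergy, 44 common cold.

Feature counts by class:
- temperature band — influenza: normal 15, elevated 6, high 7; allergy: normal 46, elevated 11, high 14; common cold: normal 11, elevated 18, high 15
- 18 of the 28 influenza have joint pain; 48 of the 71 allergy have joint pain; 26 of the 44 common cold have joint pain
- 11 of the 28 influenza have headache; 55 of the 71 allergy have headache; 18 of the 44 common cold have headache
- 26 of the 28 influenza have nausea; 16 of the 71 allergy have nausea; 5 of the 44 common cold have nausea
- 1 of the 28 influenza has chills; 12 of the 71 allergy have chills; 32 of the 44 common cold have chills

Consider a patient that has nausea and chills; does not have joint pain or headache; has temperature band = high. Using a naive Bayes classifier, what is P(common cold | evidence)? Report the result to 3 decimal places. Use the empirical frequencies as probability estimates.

0.770

influenza: (28/143) × (7/28) × (10/28) × (17/28) × (26/28) × (1/28) ≈ 0.000352008
allergy: (71/143) × (14/71) × (23/71) × (16/71) × (16/71) × (12/71) ≈ 0.000272212
common cold: (44/143) × (15/44) × (18/44) × (26/44) × (5/44) × (32/44) ≈ 0.00209561
P(common cold | x) = 0.00209561 / 0.00271983 ≈ 0.770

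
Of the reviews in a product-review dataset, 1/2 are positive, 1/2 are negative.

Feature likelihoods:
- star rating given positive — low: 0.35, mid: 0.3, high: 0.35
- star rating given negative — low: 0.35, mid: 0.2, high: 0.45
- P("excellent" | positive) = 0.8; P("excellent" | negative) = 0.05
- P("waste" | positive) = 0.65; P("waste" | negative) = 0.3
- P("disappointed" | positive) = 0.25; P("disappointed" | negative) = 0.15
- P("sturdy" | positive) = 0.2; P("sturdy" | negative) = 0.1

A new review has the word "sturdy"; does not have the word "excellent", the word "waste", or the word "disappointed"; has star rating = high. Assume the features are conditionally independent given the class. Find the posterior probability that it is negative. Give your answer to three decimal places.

0.874

positive: 0.5 × 0.35 × (1−0.8) × (1−0.65) × (1−0.25) × 0.2 = 0.0018375
negative: 0.5 × 0.45 × (1−0.05) × (1−0.3) × (1−0.15) × 0.1 = 0.012718125
P(negative | x) = 0.012718125 / 0.014555625 ≈ 0.874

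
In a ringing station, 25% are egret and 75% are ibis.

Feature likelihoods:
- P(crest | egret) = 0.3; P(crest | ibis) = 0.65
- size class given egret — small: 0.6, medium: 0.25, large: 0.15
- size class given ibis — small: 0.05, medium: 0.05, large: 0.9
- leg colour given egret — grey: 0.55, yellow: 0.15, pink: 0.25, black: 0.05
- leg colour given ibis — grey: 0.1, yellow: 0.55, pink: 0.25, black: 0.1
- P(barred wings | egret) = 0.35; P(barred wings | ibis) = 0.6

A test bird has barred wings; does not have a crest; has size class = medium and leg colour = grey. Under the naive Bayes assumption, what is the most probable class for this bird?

egret

egret: 0.25 × (1−0.3) × 0.25 × 0.55 × 0.35 = 0.008421875
ibis: 0.75 × (1−0.65) × 0.05 × 0.1 × 0.6 = 0.0007875
Highest score → egret.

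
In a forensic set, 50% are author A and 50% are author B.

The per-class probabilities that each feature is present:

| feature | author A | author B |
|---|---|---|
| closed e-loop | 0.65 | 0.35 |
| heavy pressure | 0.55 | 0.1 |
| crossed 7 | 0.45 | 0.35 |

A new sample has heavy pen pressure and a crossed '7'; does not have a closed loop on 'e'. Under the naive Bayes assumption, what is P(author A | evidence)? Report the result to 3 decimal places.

author A: 0.5 × (1−0.65) × 0.55 × 0.45 = 0.0433125
author B: 0.5 × (1−0.35) × 0.1 × 0.35 = 0.011375
P(author A | x) = 0.0433125 / 0.0546875 ≈ 0.792

0.792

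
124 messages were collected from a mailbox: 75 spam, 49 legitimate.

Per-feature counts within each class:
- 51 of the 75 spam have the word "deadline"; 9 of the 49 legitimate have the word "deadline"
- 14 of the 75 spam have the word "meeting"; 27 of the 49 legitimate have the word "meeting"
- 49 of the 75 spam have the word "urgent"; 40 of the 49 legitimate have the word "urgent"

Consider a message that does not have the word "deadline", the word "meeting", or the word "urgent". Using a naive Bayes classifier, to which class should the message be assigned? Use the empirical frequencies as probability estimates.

spam: (75/124) × (24/75) × (61/75) × (26/75) ≈ 0.054572
legitimate: (49/124) × (40/49) × (22/49) × (9/49) ≈ 0.0266018
Highest score → spam.

spam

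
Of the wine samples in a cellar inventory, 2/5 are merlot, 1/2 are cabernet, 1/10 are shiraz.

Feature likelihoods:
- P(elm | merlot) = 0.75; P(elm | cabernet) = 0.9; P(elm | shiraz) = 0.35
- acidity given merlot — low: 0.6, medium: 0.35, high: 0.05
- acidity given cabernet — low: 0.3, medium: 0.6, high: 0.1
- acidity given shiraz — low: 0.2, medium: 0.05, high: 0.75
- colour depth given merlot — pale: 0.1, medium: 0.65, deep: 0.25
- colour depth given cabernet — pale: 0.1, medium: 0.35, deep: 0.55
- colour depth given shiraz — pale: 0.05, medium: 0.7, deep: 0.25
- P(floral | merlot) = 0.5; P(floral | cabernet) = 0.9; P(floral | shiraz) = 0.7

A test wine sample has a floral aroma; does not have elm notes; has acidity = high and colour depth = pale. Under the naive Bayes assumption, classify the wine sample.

merlot: 0.4 × (1−0.75) × 0.05 × 0.1 × 0.5 = 0.00025
cabernet: 0.5 × (1−0.9) × 0.1 × 0.1 × 0.9 = 0.00045
shiraz: 0.1 × (1−0.35) × 0.75 × 0.05 × 0.7 = 0.00170625
Highest score → shiraz.

shiraz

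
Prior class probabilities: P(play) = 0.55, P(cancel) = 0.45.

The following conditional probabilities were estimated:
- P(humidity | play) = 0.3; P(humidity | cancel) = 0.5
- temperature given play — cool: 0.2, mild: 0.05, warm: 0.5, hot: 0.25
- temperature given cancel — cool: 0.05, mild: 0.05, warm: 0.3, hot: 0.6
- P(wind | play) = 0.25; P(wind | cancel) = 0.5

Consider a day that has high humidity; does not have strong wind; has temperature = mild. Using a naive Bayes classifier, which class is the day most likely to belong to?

play

play: 0.55 × 0.3 × 0.05 × (1−0.25) = 0.0061875
cancel: 0.45 × 0.5 × 0.05 × (1−0.5) = 0.005625
Highest score → play.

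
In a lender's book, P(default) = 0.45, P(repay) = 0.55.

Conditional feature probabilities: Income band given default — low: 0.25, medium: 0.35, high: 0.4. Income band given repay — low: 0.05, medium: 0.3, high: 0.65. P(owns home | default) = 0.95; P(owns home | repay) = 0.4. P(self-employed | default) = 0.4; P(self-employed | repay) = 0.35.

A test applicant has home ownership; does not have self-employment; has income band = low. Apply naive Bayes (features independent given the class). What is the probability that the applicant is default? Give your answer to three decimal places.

default: 0.45 × 0.25 × 0.95 × (1−0.4) = 0.064125
repay: 0.55 × 0.05 × 0.4 × (1−0.35) = 0.00715
P(default | x) = 0.064125 / 0.071275 ≈ 0.900

0.900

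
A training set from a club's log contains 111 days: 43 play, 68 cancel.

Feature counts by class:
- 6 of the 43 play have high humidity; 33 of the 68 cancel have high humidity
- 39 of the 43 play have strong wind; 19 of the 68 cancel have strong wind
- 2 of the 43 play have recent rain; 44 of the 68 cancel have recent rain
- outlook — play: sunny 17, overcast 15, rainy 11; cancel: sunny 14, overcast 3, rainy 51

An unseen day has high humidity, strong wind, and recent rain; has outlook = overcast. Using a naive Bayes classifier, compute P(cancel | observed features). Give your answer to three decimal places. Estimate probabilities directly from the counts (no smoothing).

play: (43/111) × (6/43) × (39/43) × (2/43) × (15/43) ≈ 0.000795442
cancel: (68/111) × (33/68) × (19/68) × (44/68) × (3/68) ≈ 0.00237133
P(cancel | x) = 0.00237133 / 0.003166772 ≈ 0.749

0.749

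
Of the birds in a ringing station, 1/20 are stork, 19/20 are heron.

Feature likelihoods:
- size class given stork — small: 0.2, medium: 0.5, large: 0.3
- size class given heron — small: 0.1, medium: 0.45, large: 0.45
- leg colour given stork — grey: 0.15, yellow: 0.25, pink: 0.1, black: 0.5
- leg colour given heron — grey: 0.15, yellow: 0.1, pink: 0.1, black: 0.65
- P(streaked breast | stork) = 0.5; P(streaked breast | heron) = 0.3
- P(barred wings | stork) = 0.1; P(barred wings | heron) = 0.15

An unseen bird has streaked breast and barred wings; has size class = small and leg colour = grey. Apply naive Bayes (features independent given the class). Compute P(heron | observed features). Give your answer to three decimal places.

stork: 0.05 × 0.2 × 0.15 × 0.5 × 0.1 = 0.000075
heron: 0.95 × 0.1 × 0.15 × 0.3 × 0.15 = 0.00064125
P(heron | x) = 0.00064125 / 0.00071625 ≈ 0.895

0.895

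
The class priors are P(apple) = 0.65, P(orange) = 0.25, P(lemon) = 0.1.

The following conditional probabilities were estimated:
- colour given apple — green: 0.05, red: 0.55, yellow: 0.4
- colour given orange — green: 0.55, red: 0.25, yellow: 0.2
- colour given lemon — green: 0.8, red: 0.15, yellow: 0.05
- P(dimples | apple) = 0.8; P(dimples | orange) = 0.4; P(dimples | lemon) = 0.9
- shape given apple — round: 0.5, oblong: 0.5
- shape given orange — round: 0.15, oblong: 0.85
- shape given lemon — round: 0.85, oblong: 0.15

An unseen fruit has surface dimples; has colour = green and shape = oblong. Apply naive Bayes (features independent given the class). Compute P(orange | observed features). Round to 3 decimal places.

0.663

apple: 0.65 × 0.05 × 0.8 × 0.5 = 0.013
orange: 0.25 × 0.55 × 0.4 × 0.85 = 0.04675
lemon: 0.1 × 0.8 × 0.9 × 0.15 = 0.0108
P(orange | x) = 0.04675 / 0.07055 ≈ 0.663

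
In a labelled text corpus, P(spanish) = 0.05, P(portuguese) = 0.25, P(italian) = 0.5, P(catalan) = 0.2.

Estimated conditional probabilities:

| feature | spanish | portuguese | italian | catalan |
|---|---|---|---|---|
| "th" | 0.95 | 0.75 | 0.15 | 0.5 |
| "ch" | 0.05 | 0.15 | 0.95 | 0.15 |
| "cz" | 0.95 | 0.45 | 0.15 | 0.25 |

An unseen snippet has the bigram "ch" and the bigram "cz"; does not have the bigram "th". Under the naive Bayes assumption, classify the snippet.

italian

spanish: 0.05 × (1−0.95) × 0.05 × 0.95 = 0.00011875
portuguese: 0.25 × (1−0.75) × 0.15 × 0.45 = 0.00421875
italian: 0.5 × (1−0.15) × 0.95 × 0.15 = 0.0605625
catalan: 0.2 × (1−0.5) × 0.15 × 0.25 = 0.00375
Highest score → italian.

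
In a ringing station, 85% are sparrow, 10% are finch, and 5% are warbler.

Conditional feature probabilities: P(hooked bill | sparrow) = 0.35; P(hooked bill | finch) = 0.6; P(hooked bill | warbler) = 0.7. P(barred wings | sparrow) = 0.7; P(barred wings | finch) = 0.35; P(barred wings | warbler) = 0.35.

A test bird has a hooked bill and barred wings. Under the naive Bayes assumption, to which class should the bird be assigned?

sparrow

sparrow: 0.85 × 0.35 × 0.7 = 0.20825
finch: 0.1 × 0.6 × 0.35 = 0.021
warbler: 0.05 × 0.7 × 0.35 = 0.01225
Highest score → sparrow.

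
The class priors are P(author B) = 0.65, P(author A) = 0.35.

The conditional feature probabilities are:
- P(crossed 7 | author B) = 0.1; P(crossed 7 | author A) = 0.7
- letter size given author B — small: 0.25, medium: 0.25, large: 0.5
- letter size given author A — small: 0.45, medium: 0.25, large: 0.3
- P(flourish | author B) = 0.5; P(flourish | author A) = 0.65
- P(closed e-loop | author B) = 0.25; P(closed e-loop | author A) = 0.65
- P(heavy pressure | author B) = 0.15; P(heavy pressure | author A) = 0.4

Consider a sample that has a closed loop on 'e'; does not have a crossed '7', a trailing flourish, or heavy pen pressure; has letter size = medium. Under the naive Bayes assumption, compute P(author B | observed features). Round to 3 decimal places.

author B: 0.65 × (1−0.1) × 0.25 × (1−0.5) × 0.25 × (1−0.15) = 0.0155390625
author A: 0.35 × (1−0.7) × 0.25 × (1−0.65) × 0.65 × (1−0.4) = 0.003583125
P(author B | x) = 0.0155390625 / 0.0191221875 ≈ 0.813

0.813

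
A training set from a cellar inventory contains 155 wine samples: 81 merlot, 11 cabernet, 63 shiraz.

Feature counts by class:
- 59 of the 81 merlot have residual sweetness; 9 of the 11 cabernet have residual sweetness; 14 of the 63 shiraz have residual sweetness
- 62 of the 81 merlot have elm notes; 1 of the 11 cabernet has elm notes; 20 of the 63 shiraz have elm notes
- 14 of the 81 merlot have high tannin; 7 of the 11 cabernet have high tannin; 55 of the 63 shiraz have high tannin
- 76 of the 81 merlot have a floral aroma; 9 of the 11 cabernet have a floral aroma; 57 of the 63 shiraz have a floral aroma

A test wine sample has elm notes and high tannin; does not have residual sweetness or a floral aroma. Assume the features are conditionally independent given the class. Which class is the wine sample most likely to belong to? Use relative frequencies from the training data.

merlot: (81/155) × (22/81) × (62/81) × (14/81) × (5/81) ≈ 0.00115911
cabernet: (11/155) × (2/11) × (1/11) × (7/11) × (2/11) ≈ 0.000135721
shiraz: (63/155) × (49/63) × (20/63) × (55/63) × (6/63) ≈ 0.00834424
Highest score → shiraz.

shiraz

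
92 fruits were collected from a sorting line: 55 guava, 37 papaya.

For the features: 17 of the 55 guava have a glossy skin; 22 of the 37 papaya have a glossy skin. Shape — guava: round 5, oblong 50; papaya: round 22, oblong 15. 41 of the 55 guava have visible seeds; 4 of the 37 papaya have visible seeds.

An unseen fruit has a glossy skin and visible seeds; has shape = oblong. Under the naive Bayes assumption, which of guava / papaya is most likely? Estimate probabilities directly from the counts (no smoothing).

guava

guava: (55/92) × (17/55) × (50/55) × (41/55) ≈ 0.125225
papaya: (37/92) × (22/37) × (15/37) × (4/37) ≈ 0.0104805
Highest score → guava.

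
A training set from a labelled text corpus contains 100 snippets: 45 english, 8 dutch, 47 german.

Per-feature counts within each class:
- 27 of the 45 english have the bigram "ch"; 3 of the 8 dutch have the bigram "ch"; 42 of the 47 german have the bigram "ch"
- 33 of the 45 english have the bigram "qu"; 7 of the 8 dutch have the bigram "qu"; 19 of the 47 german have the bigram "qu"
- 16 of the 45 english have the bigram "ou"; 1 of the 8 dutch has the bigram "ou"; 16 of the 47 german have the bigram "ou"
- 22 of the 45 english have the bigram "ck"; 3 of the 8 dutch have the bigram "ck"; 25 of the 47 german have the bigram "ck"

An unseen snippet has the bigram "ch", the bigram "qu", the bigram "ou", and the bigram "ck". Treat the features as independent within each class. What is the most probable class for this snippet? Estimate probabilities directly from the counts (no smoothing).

english: (45/100) × (27/45) × (33/45) × (16/45) × (22/45) ≈ 0.0344178
dutch: (8/100) × (3/8) × (7/8) × (1/8) × (3/8) = 0.00123046875
german: (47/100) × (42/47) × (19/47) × (16/47) × (25/47) ≈ 0.0307446
Highest score → english.

english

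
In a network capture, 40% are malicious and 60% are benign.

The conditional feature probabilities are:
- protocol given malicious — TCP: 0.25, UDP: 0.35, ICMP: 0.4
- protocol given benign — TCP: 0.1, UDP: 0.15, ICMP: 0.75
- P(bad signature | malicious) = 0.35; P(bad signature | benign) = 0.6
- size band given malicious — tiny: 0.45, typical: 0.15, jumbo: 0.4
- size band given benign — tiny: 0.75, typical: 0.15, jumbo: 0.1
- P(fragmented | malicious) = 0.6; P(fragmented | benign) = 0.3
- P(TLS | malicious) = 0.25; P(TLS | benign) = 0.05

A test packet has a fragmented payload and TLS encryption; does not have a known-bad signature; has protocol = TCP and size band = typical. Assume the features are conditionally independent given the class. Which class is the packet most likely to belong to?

malicious: 0.4 × 0.25 × (1−0.35) × 0.15 × 0.6 × 0.25 = 0.0014625
benign: 0.6 × 0.1 × (1−0.6) × 0.15 × 0.3 × 0.05 = 0.000054
Highest score → malicious.

malicious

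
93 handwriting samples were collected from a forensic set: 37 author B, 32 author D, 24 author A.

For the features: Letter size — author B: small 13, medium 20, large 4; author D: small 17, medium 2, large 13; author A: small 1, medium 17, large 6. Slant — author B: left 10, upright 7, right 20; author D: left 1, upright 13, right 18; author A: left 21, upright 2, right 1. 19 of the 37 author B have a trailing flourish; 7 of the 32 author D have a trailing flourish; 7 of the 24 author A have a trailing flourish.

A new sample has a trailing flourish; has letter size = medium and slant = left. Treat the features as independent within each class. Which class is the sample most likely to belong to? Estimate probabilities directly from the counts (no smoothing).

author A

author B: (37/93) × (20/37) × (10/37) × (19/37) ≈ 0.0298468
author D: (32/93) × (2/32) × (1/32) × (7/32) ≈ 0.000147009
author A: (24/93) × (17/24) × (21/24) × (7/24) ≈ 0.046651
Highest score → author A.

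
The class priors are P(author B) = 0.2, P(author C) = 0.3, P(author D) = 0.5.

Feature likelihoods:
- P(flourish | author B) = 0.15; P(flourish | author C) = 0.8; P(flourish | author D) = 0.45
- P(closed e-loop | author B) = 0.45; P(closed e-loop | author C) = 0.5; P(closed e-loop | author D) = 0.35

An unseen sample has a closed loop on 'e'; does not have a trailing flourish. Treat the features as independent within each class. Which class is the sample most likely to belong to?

author B: 0.2 × (1−0.15) × 0.45 = 0.0765
author C: 0.3 × (1−0.8) × 0.5 = 0.03
author D: 0.5 × (1−0.45) × 0.35 = 0.09625
Highest score → author D.

author D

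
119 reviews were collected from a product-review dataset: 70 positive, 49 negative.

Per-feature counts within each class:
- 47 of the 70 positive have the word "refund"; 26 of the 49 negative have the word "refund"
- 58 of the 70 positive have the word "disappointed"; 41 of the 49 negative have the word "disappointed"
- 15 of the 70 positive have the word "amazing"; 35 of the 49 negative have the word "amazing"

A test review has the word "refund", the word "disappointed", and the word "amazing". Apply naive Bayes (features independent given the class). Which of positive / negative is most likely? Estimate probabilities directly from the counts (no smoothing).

negative

positive: (70/119) × (47/70) × (58/70) × (15/70) ≈ 0.0701252
negative: (49/119) × (26/49) × (41/49) × (35/49) ≈ 0.130583
Highest score → negative.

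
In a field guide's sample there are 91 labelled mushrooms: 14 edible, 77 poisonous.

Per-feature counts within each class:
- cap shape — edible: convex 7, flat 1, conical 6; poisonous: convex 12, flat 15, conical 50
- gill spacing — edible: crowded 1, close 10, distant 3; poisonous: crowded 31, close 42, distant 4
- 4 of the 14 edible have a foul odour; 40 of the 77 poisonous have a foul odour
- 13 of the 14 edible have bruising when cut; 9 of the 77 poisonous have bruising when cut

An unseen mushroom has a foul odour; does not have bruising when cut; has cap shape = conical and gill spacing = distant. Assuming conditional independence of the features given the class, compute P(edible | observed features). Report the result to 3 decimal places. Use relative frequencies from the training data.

0.022

edible: (14/91) × (6/14) × (3/14) × (4/14) × (1/14) ≈ 0.000288341
poisonous: (77/91) × (50/77) × (4/77) × (40/77) × (68/77) ≈ 0.0130944
P(edible | x) = 0.000288341 / 0.013382741 ≈ 0.022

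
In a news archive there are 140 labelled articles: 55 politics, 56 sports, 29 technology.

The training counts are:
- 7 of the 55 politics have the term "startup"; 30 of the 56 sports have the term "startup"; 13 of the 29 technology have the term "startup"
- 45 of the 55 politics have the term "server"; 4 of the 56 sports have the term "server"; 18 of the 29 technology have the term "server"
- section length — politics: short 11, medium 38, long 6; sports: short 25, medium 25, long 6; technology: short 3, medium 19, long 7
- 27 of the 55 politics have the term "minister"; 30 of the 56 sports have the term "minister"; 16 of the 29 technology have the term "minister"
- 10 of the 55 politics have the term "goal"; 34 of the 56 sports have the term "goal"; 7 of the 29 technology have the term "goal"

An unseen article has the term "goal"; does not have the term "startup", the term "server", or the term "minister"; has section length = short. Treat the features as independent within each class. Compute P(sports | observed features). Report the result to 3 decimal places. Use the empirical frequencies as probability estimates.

0.930

politics: (55/140) × (48/55) × (10/55) × (11/55) × (28/55) × (10/55) ≈ 0.00115402
sports: (56/140) × (26/56) × (52/56) × (25/56) × (26/56) × (34/56) ≈ 0.0217015
technology: (29/140) × (16/29) × (11/29) × (3/29) × (13/29) × (7/29) ≈ 0.000485239
P(sports | x) = 0.0217015 / 0.023340759 ≈ 0.930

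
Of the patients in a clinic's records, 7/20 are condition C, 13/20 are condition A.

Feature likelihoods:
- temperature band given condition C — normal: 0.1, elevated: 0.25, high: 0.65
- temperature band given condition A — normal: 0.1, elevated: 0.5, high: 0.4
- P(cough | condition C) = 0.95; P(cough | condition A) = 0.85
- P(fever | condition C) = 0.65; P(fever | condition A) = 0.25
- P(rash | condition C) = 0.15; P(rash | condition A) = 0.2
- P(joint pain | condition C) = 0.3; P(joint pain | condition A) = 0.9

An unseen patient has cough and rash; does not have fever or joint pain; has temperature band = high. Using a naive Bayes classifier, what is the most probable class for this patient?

condition C: 0.35 × 0.65 × 0.95 × (1−0.65) × 0.15 × (1−0.3) = 0.00794259375
condition A: 0.65 × 0.4 × 0.85 × (1−0.25) × 0.2 × (1−0.9) = 0.003315
Highest score → condition C.

condition C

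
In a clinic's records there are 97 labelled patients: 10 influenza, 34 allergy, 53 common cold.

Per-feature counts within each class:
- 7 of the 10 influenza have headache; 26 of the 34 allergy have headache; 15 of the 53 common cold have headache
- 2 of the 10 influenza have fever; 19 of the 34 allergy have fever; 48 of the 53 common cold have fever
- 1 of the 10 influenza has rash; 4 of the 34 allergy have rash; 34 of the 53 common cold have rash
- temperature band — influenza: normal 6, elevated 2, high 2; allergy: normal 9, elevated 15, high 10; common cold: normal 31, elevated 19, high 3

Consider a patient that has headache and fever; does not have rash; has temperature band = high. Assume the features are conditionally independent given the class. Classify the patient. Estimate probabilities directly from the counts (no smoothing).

influenza: (10/97) × (7/10) × (2/10) × (9/10) × (2/10) ≈ 0.00259794
allergy: (34/97) × (26/34) × (19/34) × (30/34) × (10/34) ≈ 0.0388723
common cold: (53/97) × (15/53) × (48/53) × (19/53) × (3/53) ≈ 0.00284189
Highest score → allergy.

allergy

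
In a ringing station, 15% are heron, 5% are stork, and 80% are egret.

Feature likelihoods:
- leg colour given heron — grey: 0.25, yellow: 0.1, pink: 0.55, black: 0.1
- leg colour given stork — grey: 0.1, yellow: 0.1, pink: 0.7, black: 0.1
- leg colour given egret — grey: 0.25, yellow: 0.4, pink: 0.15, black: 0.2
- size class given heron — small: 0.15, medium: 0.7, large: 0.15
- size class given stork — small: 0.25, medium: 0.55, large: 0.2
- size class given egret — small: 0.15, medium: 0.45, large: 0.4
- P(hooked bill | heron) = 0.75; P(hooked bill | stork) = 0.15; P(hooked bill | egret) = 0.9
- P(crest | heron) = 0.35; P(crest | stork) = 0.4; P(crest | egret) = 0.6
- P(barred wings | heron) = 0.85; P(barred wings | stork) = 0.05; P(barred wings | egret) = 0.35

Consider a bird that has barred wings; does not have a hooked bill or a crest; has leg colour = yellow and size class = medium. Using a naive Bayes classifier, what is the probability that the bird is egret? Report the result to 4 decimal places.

0.5701

heron: 0.15 × 0.1 × 0.7 × (1−0.75) × (1−0.35) × 0.85 = 0.0014503125
stork: 0.05 × 0.1 × 0.55 × (1−0.15) × (1−0.4) × 0.05 = 0.000070125
egret: 0.8 × 0.4 × 0.45 × (1−0.9) × (1−0.6) × 0.35 = 0.002016
P(egret | x) = 0.002016 / 0.0035364375 ≈ 0.5701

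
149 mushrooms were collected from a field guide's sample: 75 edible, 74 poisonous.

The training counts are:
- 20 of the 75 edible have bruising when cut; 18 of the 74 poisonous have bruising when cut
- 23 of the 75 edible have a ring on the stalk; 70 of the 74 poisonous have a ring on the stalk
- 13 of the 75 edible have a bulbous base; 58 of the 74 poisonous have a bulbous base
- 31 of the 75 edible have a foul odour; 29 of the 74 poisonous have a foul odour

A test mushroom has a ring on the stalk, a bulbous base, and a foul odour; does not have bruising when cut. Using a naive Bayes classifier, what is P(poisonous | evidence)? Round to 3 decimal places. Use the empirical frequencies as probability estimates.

0.931

edible: (75/149) × (55/75) × (23/75) × (13/75) × (31/75) ≈ 0.00811009
poisonous: (74/149) × (56/74) × (70/74) × (58/74) × (29/74) ≈ 0.109202
P(poisonous | x) = 0.109202 / 0.11731209 ≈ 0.931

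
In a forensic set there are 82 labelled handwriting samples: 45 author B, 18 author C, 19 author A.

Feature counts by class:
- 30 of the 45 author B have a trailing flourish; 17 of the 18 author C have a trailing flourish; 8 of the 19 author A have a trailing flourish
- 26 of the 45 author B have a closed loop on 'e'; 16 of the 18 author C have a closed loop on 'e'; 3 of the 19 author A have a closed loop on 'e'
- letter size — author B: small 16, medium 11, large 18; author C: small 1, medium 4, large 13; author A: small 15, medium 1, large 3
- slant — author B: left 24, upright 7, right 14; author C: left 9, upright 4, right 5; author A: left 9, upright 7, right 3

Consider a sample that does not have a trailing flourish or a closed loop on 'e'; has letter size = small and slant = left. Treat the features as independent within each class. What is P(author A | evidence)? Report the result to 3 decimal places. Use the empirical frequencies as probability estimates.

author B: (45/82) × (15/45) × (19/45) × (16/45) × (24/45) ≈ 0.0146462
author C: (18/82) × (1/18) × (2/18) × (1/18) × (9/18) ≈ 0.0000376393
author A: (19/82) × (11/19) × (16/19) × (15/19) × (9/19) ≈ 0.0422447
P(author A | x) = 0.0422447 / 0.0569285393 ≈ 0.742

0.742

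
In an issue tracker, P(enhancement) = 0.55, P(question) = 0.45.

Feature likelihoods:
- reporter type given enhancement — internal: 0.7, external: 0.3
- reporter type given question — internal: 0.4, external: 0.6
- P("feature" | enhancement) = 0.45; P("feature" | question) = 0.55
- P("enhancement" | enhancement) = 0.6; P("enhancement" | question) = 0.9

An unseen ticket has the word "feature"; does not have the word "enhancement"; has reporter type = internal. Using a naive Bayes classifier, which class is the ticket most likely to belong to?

enhancement

enhancement: 0.55 × 0.7 × 0.45 × (1−0.6) = 0.0693
question: 0.45 × 0.4 × 0.55 × (1−0.9) = 0.0099
Highest score → enhancement.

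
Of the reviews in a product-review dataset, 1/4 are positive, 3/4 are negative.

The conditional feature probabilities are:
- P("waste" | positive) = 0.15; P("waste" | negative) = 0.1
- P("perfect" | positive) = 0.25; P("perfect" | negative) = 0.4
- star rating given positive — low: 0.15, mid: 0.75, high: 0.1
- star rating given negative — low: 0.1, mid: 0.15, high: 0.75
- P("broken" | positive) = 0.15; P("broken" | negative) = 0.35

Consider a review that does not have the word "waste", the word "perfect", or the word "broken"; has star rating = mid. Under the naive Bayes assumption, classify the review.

positive: 0.25 × (1−0.15) × (1−0.25) × 0.75 × (1−0.15) = 0.1016015625
negative: 0.75 × (1−0.1) × (1−0.4) × 0.15 × (1−0.35) = 0.0394875
Highest score → positive.

positive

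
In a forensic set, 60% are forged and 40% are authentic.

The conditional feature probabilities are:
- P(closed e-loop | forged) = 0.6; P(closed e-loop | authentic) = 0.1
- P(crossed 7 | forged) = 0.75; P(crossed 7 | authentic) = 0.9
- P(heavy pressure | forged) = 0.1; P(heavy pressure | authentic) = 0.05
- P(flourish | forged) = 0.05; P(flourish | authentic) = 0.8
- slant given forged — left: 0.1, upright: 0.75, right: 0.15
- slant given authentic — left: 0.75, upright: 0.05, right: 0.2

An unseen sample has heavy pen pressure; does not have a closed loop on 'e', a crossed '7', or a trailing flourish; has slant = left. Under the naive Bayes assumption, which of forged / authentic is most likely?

forged: 0.6 × (1−0.6) × (1−0.75) × 0.1 × (1−0.05) × 0.1 = 0.00057
authentic: 0.4 × (1−0.1) × (1−0.9) × 0.05 × (1−0.8) × 0.75 = 0.00027
Highest score → forged.

forged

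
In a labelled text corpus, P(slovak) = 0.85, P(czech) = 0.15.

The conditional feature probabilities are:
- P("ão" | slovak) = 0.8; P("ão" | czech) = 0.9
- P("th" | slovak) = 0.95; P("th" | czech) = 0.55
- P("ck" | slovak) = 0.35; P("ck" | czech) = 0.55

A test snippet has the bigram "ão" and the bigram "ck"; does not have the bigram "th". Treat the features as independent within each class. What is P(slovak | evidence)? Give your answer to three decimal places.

0.263

slovak: 0.85 × 0.8 × (1−0.95) × 0.35 = 0.0119
czech: 0.15 × 0.9 × (1−0.55) × 0.55 = 0.0334125
P(slovak | x) = 0.0119 / 0.0453125 ≈ 0.263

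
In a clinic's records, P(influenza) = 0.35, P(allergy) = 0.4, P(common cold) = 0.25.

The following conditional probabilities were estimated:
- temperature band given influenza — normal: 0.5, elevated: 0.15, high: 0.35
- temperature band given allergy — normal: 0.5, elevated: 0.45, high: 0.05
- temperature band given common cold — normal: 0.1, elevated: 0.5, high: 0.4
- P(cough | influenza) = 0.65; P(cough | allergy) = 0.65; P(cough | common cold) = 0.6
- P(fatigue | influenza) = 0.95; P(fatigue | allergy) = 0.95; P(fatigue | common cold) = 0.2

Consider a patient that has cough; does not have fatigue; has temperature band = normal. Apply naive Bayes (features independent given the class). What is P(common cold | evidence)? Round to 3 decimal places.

0.496

influenza: 0.35 × 0.5 × 0.65 × (1−0.95) = 0.0056875
allergy: 0.4 × 0.5 × 0.65 × (1−0.95) = 0.0065
common cold: 0.25 × 0.1 × 0.6 × (1−0.2) = 0.012
P(common cold | x) = 0.012 / 0.0241875 ≈ 0.496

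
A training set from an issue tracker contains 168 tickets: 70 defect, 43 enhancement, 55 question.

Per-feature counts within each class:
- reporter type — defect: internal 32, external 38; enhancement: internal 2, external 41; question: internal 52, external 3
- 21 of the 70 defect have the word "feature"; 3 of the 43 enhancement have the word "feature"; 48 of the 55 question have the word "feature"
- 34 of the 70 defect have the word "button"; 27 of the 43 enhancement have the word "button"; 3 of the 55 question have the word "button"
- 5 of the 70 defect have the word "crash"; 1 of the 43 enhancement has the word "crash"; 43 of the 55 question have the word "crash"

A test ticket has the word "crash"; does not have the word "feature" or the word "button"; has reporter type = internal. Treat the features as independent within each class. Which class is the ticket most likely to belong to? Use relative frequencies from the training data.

question

defect: (70/168) × (32/70) × (49/70) × (36/70) × (5/70) ≈ 0.00489796
enhancement: (43/168) × (2/43) × (40/43) × (16/43) × (1/43) ≈ 0.0000958286
question: (55/168) × (52/55) × (7/55) × (52/55) × (43/55) ≈ 0.029119
Highest score → question.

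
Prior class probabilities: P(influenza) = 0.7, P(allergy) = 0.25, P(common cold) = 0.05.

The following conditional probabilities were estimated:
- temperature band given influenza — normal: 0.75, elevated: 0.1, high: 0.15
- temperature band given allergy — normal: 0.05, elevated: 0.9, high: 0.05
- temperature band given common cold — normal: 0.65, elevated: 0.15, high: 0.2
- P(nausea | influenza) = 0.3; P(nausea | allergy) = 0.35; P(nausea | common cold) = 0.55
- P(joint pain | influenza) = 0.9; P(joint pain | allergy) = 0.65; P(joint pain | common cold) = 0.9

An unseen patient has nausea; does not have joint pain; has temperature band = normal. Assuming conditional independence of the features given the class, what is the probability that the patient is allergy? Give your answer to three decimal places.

influenza: 0.7 × 0.75 × 0.3 × (1−0.9) = 0.01575
allergy: 0.25 × 0.05 × 0.35 × (1−0.65) = 0.00153125
common cold: 0.05 × 0.65 × 0.55 × (1−0.9) = 0.0017875
P(allergy | x) = 0.00153125 / 0.01906875 ≈ 0.080

0.080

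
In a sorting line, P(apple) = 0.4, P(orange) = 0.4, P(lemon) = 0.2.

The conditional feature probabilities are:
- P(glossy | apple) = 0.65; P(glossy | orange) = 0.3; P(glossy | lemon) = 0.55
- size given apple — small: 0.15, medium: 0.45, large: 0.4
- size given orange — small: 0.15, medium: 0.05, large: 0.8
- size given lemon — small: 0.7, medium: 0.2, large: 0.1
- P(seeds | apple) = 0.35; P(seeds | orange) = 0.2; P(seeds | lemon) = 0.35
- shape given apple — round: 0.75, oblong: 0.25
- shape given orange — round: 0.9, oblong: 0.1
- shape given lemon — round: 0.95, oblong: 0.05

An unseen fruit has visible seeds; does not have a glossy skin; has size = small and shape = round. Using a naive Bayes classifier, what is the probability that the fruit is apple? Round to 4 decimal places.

0.1620

apple: 0.4 × (1−0.65) × 0.15 × 0.35 × 0.75 = 0.0055125
orange: 0.4 × (1−0.3) × 0.15 × 0.2 × 0.9 = 0.00756
lemon: 0.2 × (1−0.55) × 0.7 × 0.35 × 0.95 = 0.0209475
P(apple | x) = 0.0055125 / 0.03402 ≈ 0.1620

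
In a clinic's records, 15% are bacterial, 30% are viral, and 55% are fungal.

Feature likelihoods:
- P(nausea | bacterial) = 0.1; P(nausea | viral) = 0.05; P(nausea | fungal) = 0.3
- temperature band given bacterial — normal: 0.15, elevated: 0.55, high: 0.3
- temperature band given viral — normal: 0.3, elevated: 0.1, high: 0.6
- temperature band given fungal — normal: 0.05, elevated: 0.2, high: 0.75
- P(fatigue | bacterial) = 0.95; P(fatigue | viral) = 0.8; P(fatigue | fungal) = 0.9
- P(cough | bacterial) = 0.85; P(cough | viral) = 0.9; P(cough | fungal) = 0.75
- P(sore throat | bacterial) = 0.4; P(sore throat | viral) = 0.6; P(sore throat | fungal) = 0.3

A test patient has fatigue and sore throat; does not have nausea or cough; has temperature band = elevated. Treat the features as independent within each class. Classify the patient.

bacterial: 0.15 × (1−0.1) × 0.55 × 0.95 × (1−0.85) × 0.4 = 0.00423225
viral: 0.3 × (1−0.05) × 0.1 × 0.8 × (1−0.9) × 0.6 = 0.001368
fungal: 0.55 × (1−0.3) × 0.2 × 0.9 × (1−0.75) × 0.3 = 0.0051975
Highest score → fungal.

fungal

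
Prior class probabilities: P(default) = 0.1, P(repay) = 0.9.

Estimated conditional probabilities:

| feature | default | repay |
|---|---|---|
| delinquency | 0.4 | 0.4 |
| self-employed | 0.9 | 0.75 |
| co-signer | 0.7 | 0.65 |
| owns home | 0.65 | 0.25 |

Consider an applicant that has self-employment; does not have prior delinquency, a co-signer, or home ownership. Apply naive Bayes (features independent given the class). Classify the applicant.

repay

default: 0.1 × (1−0.4) × 0.9 × (1−0.7) × (1−0.65) = 0.00567
repay: 0.9 × (1−0.4) × 0.75 × (1−0.65) × (1−0.25) = 0.1063125
Highest score → repay.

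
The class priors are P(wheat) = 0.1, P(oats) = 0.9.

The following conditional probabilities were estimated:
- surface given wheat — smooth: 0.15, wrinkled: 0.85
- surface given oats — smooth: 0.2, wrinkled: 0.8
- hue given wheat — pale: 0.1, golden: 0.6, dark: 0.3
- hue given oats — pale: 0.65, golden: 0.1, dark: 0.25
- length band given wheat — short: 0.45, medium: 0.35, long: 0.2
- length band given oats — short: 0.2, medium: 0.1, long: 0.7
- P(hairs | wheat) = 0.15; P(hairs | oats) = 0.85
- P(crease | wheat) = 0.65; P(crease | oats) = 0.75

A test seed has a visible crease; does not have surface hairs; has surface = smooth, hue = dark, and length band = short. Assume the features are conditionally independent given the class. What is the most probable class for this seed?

wheat: 0.1 × 0.15 × 0.3 × 0.45 × (1−0.15) × 0.65 = 0.0011188125
oats: 0.9 × 0.2 × 0.25 × 0.2 × (1−0.85) × 0.75 = 0.0010125
Highest score → wheat.

wheat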